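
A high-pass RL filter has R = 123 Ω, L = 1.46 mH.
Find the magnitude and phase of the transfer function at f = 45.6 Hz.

Step 1 — Angular frequency: ω = 2π·45.6 = 286.5 rad/s.
Step 2 — Transfer function: H(jω) = jωL/(R + jωL).
Step 3 — Numerator jωL = j·0.4183; denominator R + jωL = 123 + j0.4183.
Step 4 — H = 1.157e-05 + j0.003401.
Step 5 — Magnitude: |H| = 0.003401 (-49.4 dB); phase: φ = 89.8°.

|H| = 0.003401 (-49.4 dB), φ = 89.8°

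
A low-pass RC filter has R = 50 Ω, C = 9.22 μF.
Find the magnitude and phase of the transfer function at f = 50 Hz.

Step 1 — Angular frequency: ω = 2π·50 = 314.2 rad/s.
Step 2 — Transfer function: H(jω) = 1/(1 + jωRC).
Step 3 — Denominator: 1 + jωRC = 1 + j·314.2·50·9.22e-06 = 1 + j0.1448.
Step 4 — H = 0.9795 - j0.1419.
Step 5 — Magnitude: |H| = 0.9897 (-0.1 dB); phase: φ = -8.2°.

|H| = 0.9897 (-0.1 dB), φ = -8.2°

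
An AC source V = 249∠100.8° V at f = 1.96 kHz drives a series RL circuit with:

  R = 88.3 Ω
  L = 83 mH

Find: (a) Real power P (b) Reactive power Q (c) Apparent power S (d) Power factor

Step 1 — Angular frequency: ω = 2π·f = 2π·1960 = 1.232e+04 rad/s.
Step 2 — Component impedances:
  R: Z = R = 88.3 Ω
  L: Z = jωL = j·1.232e+04·0.083 = 0 + j1022 Ω
Step 3 — Series combination: Z_total = R + L = 88.3 + j1022 Ω = 1026∠85.1° Ω.
Step 4 — Source phasor: V = 249∠100.8° V = -46.66 + j244.6 V.
Step 5 — Current: I = V / Z = 0.2336 + j0.06583 A = 0.2427∠15.7° A.
Step 6 — Complex power: S = V·I* = 5.201 + j60.21 VA.
Step 7 — Real power: P = Re(S) = 5.201 W.
Step 8 — Reactive power: Q = Im(S) = 60.21 VAR.
Step 9 — Apparent power: |S| = 60.43 VA.
Step 10 — Power factor: PF = P/|S| = 0.08607 (lagging).

(a) P = 5.201 W  (b) Q = 60.21 VAR  (c) S = 60.43 VA  (d) PF = 0.08607 (lagging)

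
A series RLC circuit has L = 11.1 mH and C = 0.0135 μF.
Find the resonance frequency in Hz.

Step 1 — Resonance condition Im(Z)=0 gives ω₀ = 1/√(LC).
Step 2 — ω₀ = 1/√(0.0111·1.35e-08) = 8.169e+04 rad/s.
Step 3 — f₀ = ω₀/(2π) = 1.3e+04 Hz.

f₀ = 1.3e+04 Hz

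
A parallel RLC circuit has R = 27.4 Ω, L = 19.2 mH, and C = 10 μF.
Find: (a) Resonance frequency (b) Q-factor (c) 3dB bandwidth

Step 1 — Resonance: ω₀ = 1/√(LC) = 1/√(0.0192·1e-05) = 2282 rad/s.
Step 2 — f₀ = ω₀/(2π) = 363.2 Hz.
Step 3 — Parallel Q: Q = R/(ω₀L) = 27.4/(2282·0.0192) = 0.6253.
Step 4 — Bandwidth: Δω = ω₀/Q = 3650 rad/s; BW = Δω/(2π) = 580.9 Hz.

(a) f₀ = 363.2 Hz  (b) Q = 0.6253  (c) BW = 580.9 Hz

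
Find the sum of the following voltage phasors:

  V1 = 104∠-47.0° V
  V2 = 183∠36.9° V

Step 1 — Convert each phasor to rectangular form:
  V1 = 104·(cos(-47.0°) + j·sin(-47.0°)) = 70.93 - j76.06 V
  V2 = 183·(cos(36.9°) + j·sin(36.9°)) = 146.3 + j109.9 V
Step 2 — Sum components: V_total = 217.3 + j33.82 V.
Step 3 — Convert to polar: |V_total| = 219.9 V, ∠V_total = 8.8°.

V_total = 219.9∠8.8° V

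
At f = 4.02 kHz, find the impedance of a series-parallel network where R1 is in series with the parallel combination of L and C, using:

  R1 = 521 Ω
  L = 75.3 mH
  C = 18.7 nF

Step 1 — Angular frequency: ω = 2π·f = 2π·4020 = 2.526e+04 rad/s.
Step 2 — Component impedances:
  R1: Z = R = 521 Ω
  L: Z = jωL = j·2.526e+04·0.0753 = 0 + j1902 Ω
  C: Z = 1/(jωC) = -j/(ω·C) = 0 - j2117 Ω
Step 3 — Parallel branch: L || C = 1/(1/L + 1/C) = 0 + j1.871e+04 Ω.
Step 4 — Series with R1: Z_total = R1 + (L || C) = 521 + j1.871e+04 Ω = 1.872e+04∠88.4° Ω.

Z = 521 + j1.871e+04 Ω = 1.872e+04∠88.4° Ω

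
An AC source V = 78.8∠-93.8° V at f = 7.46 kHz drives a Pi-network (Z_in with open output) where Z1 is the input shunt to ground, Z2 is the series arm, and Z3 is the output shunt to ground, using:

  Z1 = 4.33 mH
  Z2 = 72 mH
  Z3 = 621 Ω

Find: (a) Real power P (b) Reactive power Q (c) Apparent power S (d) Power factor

Step 1 — Angular frequency: ω = 2π·f = 2π·7460 = 4.687e+04 rad/s.
Step 2 — Component impedances:
  Z1: Z = jωL = j·4.687e+04·0.00433 = 0 + j203 Ω
  Z2: Z = jωL = j·4.687e+04·0.072 = 0 + j3375 Ω
  Z3: Z = R = 621 Ω
Step 3 — With open output, the series arm Z2 and the output shunt Z3 appear in series to ground: Z2 + Z3 = 621 + j3375 Ω.
Step 4 — Parallel with input shunt Z1: Z_in = Z1 || (Z2 + Z3) = 1.94 + j191.8 Ω = 191.8∠89.4° Ω.
Step 5 — Source phasor: V = 78.8∠-93.8° V = -5.222 - j78.63 V.
Step 6 — Current: I = V / Z = -0.4102 + j0.02308 A = 0.4109∠176.8° A.
Step 7 — Complex power: S = V·I* = 0.3275 + j32.37 VA.
Step 8 — Real power: P = Re(S) = 0.3275 W.
Step 9 — Reactive power: Q = Im(S) = 32.37 VAR.
Step 10 — Apparent power: |S| = 32.38 VA.
Step 11 — Power factor: PF = P/|S| = 0.01011 (lagging).

(a) P = 0.3275 W  (b) Q = 32.37 VAR  (c) S = 32.38 VA  (d) PF = 0.01011 (lagging)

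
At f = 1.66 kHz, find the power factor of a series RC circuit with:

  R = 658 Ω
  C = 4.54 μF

Step 1 — Angular frequency: ω = 2π·f = 2π·1660 = 1.043e+04 rad/s.
Step 2 — Component impedances:
  R: Z = R = 658 Ω
  C: Z = 1/(jωC) = -j/(ω·C) = 0 - j21.12 Ω
Step 3 — Series combination: Z_total = R + C = 658 - j21.12 Ω = 658.3∠-1.8° Ω.
Step 4 — Power factor: PF = cos(φ) = Re(Z)/|Z| = 658/658.3 = 0.9995.
Step 5 — Type: Im(Z) = -21.12 ⇒ leading (phase φ = -1.8°).

PF = 0.9995 (leading, φ = -1.8°)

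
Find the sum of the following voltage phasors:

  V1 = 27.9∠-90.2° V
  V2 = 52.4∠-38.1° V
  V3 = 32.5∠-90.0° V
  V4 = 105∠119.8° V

Step 1 — Convert each phasor to rectangular form:
  V1 = 27.9·(cos(-90.2°) + j·sin(-90.2°)) = -0.09739 - j27.9 V
  V2 = 52.4·(cos(-38.1°) + j·sin(-38.1°)) = 41.24 - j32.33 V
  V3 = 32.5·(cos(-90.0°) + j·sin(-90.0°)) = 0 - j32.5 V
  V4 = 105·(cos(119.8°) + j·sin(119.8°)) = -52.18 + j91.12 V
Step 2 — Sum components: V_total = -11.04 - j1.617 V.
Step 3 — Convert to polar: |V_total| = 11.16 V, ∠V_total = -171.7°.

V_total = 11.16∠-171.7° V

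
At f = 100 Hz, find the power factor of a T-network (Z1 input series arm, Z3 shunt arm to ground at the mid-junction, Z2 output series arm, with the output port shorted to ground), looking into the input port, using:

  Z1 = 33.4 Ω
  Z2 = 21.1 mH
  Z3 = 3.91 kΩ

Step 1 — Angular frequency: ω = 2π·f = 2π·100 = 628.3 rad/s.
Step 2 — Component impedances:
  Z1: Z = R = 33.4 Ω
  Z2: Z = jωL = j·628.3·0.0211 = 0 + j13.26 Ω
  Z3: Z = R = 3910 Ω
Step 3 — With the output port shorted to ground, the output series arm Z2 runs from the junction to ground; the shunt arm Z3 also runs from the junction to ground. They appear in parallel: Z3 || Z2 = 0.04495 + j13.26 Ω.
Step 4 — Series with input arm Z1: Z_in = Z1 + (Z3 || Z2) = 33.44 + j13.26 Ω = 35.98∠21.6° Ω.
Step 5 — Power factor: PF = cos(φ) = Re(Z)/|Z| = 33.445/35.977 = 0.9296.
Step 6 — Type: Im(Z) = 13.26 ⇒ lagging (phase φ = 21.6°).

PF = 0.9296 (lagging, φ = 21.6°)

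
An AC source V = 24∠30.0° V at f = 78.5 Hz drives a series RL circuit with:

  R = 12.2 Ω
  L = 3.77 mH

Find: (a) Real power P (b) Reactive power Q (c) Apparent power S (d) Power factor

Step 1 — Angular frequency: ω = 2π·f = 2π·78.5 = 493.2 rad/s.
Step 2 — Component impedances:
  R: Z = R = 12.2 Ω
  L: Z = jωL = j·493.2·0.00377 = 0 + j1.859 Ω
Step 3 — Series combination: Z_total = R + L = 12.2 + j1.859 Ω = 12.34∠8.7° Ω.
Step 4 — Source phasor: V = 24∠30.0° V = 20.78 + j12 V.
Step 5 — Current: I = V / Z = 1.811 + j0.7075 A = 1.945∠21.3° A.
Step 6 — Complex power: S = V·I* = 46.14 + j7.033 VA.
Step 7 — Real power: P = Re(S) = 46.14 W.
Step 8 — Reactive power: Q = Im(S) = 7.033 VAR.
Step 9 — Apparent power: |S| = 46.67 VA.
Step 10 — Power factor: PF = P/|S| = 0.9886 (lagging).

(a) P = 46.14 W  (b) Q = 7.033 VAR  (c) S = 46.67 VA  (d) PF = 0.9886 (lagging)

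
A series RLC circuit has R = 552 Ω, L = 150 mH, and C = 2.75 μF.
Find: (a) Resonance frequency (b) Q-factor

Step 1 — Resonance condition Im(Z)=0 gives ω₀ = 1/√(LC).
Step 2 — ω₀ = 1/√(0.15·2.75e-06) = 1557 rad/s.
Step 3 — f₀ = ω₀/(2π) = 247.8 Hz.
Step 4 — Series Q: Q = ω₀L/R = 1557·0.15/552 = 0.4231.

(a) f₀ = 247.8 Hz  (b) Q = 0.4231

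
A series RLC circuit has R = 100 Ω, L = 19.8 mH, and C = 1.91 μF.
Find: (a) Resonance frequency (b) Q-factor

Step 1 — Resonance condition Im(Z)=0 gives ω₀ = 1/√(LC).
Step 2 — ω₀ = 1/√(0.0198·1.91e-06) = 5142 rad/s.
Step 3 — f₀ = ω₀/(2π) = 818.4 Hz.
Step 4 — Series Q: Q = ω₀L/R = 5142·0.0198/100 = 1.018.

(a) f₀ = 818.4 Hz  (b) Q = 1.018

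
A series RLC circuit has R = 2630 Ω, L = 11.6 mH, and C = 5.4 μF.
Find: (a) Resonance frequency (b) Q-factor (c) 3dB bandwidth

Step 1 — Resonance: ω₀ = 1/√(LC) = 1/√(0.0116·5.4e-06) = 3996 rad/s.
Step 2 — f₀ = ω₀/(2π) = 635.9 Hz.
Step 3 — Series Q: Q = ω₀L/R = 3996·0.0116/2630 = 0.01762.
Step 4 — Bandwidth: Δω = ω₀/Q = 2.267e+05 rad/s; BW = Δω/(2π) = 3.608e+04 Hz.

(a) f₀ = 635.9 Hz  (b) Q = 0.01762  (c) BW = 3.608e+04 Hz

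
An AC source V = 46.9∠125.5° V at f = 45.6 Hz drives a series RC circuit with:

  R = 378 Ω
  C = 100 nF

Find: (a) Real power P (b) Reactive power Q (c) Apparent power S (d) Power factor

Step 1 — Angular frequency: ω = 2π·f = 2π·45.6 = 286.5 rad/s.
Step 2 — Component impedances:
  R: Z = R = 378 Ω
  C: Z = 1/(jωC) = -j/(ω·C) = 0 - j3.49e+04 Ω
Step 3 — Series combination: Z_total = R + C = 378 - j3.49e+04 Ω = 3.49e+04∠-89.4° Ω.
Step 4 — Source phasor: V = 46.9∠125.5° V = -27.23 + j38.18 V.
Step 5 — Current: I = V / Z = -0.001102 - j0.0007684 A = 0.001344∠-145.1° A.
Step 6 — Complex power: S = V·I* = 0.0006825 - j0.06301 VA.
Step 7 — Real power: P = Re(S) = 0.0006825 W.
Step 8 — Reactive power: Q = Im(S) = -0.06301 VAR.
Step 9 — Apparent power: |S| = 0.06302 VA.
Step 10 — Power factor: PF = P/|S| = 0.01083 (leading).

(a) P = 0.0006825 W  (b) Q = -0.06301 VAR  (c) S = 0.06302 VA  (d) PF = 0.01083 (leading)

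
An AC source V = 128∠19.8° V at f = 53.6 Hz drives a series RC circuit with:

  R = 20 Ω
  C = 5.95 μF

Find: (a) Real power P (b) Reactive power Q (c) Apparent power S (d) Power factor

Step 1 — Angular frequency: ω = 2π·f = 2π·53.6 = 336.8 rad/s.
Step 2 — Component impedances:
  R: Z = R = 20 Ω
  C: Z = 1/(jωC) = -j/(ω·C) = 0 - j499 Ω
Step 3 — Series combination: Z_total = R + C = 20 - j499 Ω = 499.4∠-87.7° Ω.
Step 4 — Source phasor: V = 128∠19.8° V = 120.4 + j43.36 V.
Step 5 — Current: I = V / Z = -0.07709 + j0.2444 A = 0.2563∠107.5° A.
Step 6 — Complex power: S = V·I* = 1.314 - j32.78 VA.
Step 7 — Real power: P = Re(S) = 1.314 W.
Step 8 — Reactive power: Q = Im(S) = -32.78 VAR.
Step 9 — Apparent power: |S| = 32.8 VA.
Step 10 — Power factor: PF = P/|S| = 0.04004 (leading).

(a) P = 1.314 W  (b) Q = -32.78 VAR  (c) S = 32.8 VA  (d) PF = 0.04004 (leading)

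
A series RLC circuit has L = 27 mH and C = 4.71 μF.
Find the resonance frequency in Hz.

Step 1 — Resonance condition Im(Z)=0 gives ω₀ = 1/√(LC).
Step 2 — ω₀ = 1/√(0.027·4.71e-06) = 2804 rad/s.
Step 3 — f₀ = ω₀/(2π) = 446.3 Hz.

f₀ = 446.3 Hz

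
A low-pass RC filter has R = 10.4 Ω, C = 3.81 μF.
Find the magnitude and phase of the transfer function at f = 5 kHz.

Step 1 — Angular frequency: ω = 2π·5000 = 3.142e+04 rad/s.
Step 2 — Transfer function: H(jω) = 1/(1 + jωRC).
Step 3 — Denominator: 1 + jωRC = 1 + j·3.142e+04·10.4·3.81e-06 = 1 + j1.245.
Step 4 — H = 0.3922 - j0.4882.
Step 5 — Magnitude: |H| = 0.6263 (-4.1 dB); phase: φ = -51.2°.

|H| = 0.6263 (-4.1 dB), φ = -51.2°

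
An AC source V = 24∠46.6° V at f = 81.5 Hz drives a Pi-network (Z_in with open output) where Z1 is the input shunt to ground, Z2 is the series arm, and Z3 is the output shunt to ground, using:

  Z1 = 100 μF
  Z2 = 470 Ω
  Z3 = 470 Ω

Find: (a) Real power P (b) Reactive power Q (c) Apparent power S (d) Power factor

Step 1 — Angular frequency: ω = 2π·f = 2π·81.5 = 512.1 rad/s.
Step 2 — Component impedances:
  Z1: Z = 1/(jωC) = -j/(ω·C) = 0 - j19.53 Ω
  Z2: Z = R = 470 Ω
  Z3: Z = R = 470 Ω
Step 3 — With open output, the series arm Z2 and the output shunt Z3 appear in series to ground: Z2 + Z3 = 940 Ω.
Step 4 — Parallel with input shunt Z1: Z_in = Z1 || (Z2 + Z3) = 0.4055 - j19.52 Ω = 19.52∠-88.8° Ω.
Step 5 — Source phasor: V = 24∠46.6° V = 16.49 + j17.44 V.
Step 6 — Current: I = V / Z = -0.8754 + j0.863 A = 1.229∠135.4° A.
Step 7 — Complex power: S = V·I* = 0.6128 - j29.5 VA.
Step 8 — Real power: P = Re(S) = 0.6128 W.
Step 9 — Reactive power: Q = Im(S) = -29.5 VAR.
Step 10 — Apparent power: |S| = 29.5 VA.
Step 11 — Power factor: PF = P/|S| = 0.02077 (leading).

(a) P = 0.6128 W  (b) Q = -29.5 VAR  (c) S = 29.5 VA  (d) PF = 0.02077 (leading)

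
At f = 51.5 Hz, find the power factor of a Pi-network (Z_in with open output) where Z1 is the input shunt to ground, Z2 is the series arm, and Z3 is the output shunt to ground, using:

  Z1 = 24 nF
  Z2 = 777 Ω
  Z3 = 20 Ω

Step 1 — Angular frequency: ω = 2π·f = 2π·51.5 = 323.6 rad/s.
Step 2 — Component impedances:
  Z1: Z = 1/(jωC) = -j/(ω·C) = 0 - j1.288e+05 Ω
  Z2: Z = R = 777 Ω
  Z3: Z = R = 20 Ω
Step 3 — With open output, the series arm Z2 and the output shunt Z3 appear in series to ground: Z2 + Z3 = 797 Ω.
Step 4 — Parallel with input shunt Z1: Z_in = Z1 || (Z2 + Z3) = 797 - j4.933 Ω = 797∠-0.4° Ω.
Step 5 — Power factor: PF = cos(φ) = Re(Z)/|Z| = 797/797 = 1.
Step 6 — Type: Im(Z) = -4.933 ⇒ leading (phase φ = -0.4°).

PF = 1 (leading, φ = -0.4°)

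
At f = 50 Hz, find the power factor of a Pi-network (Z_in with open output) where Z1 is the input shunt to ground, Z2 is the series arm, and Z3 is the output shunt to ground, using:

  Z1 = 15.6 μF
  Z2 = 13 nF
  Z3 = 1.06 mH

Step 1 — Angular frequency: ω = 2π·f = 2π·50 = 314.2 rad/s.
Step 2 — Component impedances:
  Z1: Z = 1/(jωC) = -j/(ω·C) = 0 - j204 Ω
  Z2: Z = 1/(jωC) = -j/(ω·C) = 0 - j2.449e+05 Ω
  Z3: Z = jωL = j·314.2·0.00106 = 0 + j0.333 Ω
Step 3 — With open output, the series arm Z2 and the output shunt Z3 appear in series to ground: Z2 + Z3 = 0 - j2.449e+05 Ω.
Step 4 — Parallel with input shunt Z1: Z_in = Z1 || (Z2 + Z3) = 0 - j203.9 Ω = 203.9∠-90.0° Ω.
Step 5 — Power factor: PF = cos(φ) = Re(Z)/|Z| = 0/203.9 = 0.
Step 6 — Type: Im(Z) = -203.9 ⇒ leading (phase φ = -90.0°).

PF = 0 (leading, φ = -90.0°)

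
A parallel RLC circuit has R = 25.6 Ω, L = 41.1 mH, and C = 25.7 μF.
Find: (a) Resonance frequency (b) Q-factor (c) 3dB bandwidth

Step 1 — Resonance: ω₀ = 1/√(LC) = 1/√(0.0411·2.57e-05) = 973 rad/s.
Step 2 — f₀ = ω₀/(2π) = 154.9 Hz.
Step 3 — Parallel Q: Q = R/(ω₀L) = 25.6/(973·0.0411) = 0.6402.
Step 4 — Bandwidth: Δω = ω₀/Q = 1520 rad/s; BW = Δω/(2π) = 241.9 Hz.

(a) f₀ = 154.9 Hz  (b) Q = 0.6402  (c) BW = 241.9 Hz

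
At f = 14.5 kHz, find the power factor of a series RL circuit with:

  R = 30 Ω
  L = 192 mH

Step 1 — Angular frequency: ω = 2π·f = 2π·1.45e+04 = 9.111e+04 rad/s.
Step 2 — Component impedances:
  R: Z = R = 30 Ω
  L: Z = jωL = j·9.111e+04·0.192 = 0 + j1.749e+04 Ω
Step 3 — Series combination: Z_total = R + L = 30 + j1.749e+04 Ω = 1.749e+04∠89.9° Ω.
Step 4 — Power factor: PF = cos(φ) = Re(Z)/|Z| = 30/1.749e+04 = 0.001715.
Step 5 — Type: Im(Z) = 1.749e+04 ⇒ lagging (phase φ = 89.9°).

PF = 0.001715 (lagging, φ = 89.9°)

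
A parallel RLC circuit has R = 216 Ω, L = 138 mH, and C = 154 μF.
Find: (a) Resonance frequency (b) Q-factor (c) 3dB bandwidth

Step 1 — Resonance: ω₀ = 1/√(LC) = 1/√(0.138·0.000154) = 216.9 rad/s.
Step 2 — f₀ = ω₀/(2π) = 34.52 Hz.
Step 3 — Parallel Q: Q = R/(ω₀L) = 216/(216.9·0.138) = 7.216.
Step 4 — Bandwidth: Δω = ω₀/Q = 30.06 rad/s; BW = Δω/(2π) = 4.785 Hz.

(a) f₀ = 34.52 Hz  (b) Q = 7.216  (c) BW = 4.785 Hz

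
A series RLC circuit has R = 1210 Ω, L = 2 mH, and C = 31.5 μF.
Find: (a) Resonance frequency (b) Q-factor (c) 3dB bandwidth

Step 1 — Resonance: ω₀ = 1/√(LC) = 1/√(0.002·3.15e-05) = 3984 rad/s.
Step 2 — f₀ = ω₀/(2π) = 634.1 Hz.
Step 3 — Series Q: Q = ω₀L/R = 3984·0.002/1210 = 0.006585.
Step 4 — Bandwidth: Δω = ω₀/Q = 6.05e+05 rad/s; BW = Δω/(2π) = 9.629e+04 Hz.

(a) f₀ = 634.1 Hz  (b) Q = 0.006585  (c) BW = 9.629e+04 Hz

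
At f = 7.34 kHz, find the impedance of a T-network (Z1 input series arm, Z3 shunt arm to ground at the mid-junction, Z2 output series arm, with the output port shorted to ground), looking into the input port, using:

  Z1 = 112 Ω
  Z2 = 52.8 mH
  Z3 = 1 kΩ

Step 1 — Angular frequency: ω = 2π·f = 2π·7340 = 4.612e+04 rad/s.
Step 2 — Component impedances:
  Z1: Z = R = 112 Ω
  Z2: Z = jωL = j·4.612e+04·0.0528 = 0 + j2435 Ω
  Z3: Z = R = 1000 Ω
Step 3 — With the output port shorted to ground, the output series arm Z2 runs from the junction to ground; the shunt arm Z3 also runs from the junction to ground. They appear in parallel: Z3 || Z2 = 855.7 + j351.4 Ω.
Step 4 — Series with input arm Z1: Z_in = Z1 + (Z3 || Z2) = 967.7 + j351.4 Ω = 1030∠20.0° Ω.

Z = 967.7 + j351.4 Ω = 1030∠20.0° Ω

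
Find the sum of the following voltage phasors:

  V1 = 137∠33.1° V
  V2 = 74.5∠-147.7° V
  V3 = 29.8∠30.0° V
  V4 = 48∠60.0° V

Step 1 — Convert each phasor to rectangular form:
  V1 = 137·(cos(33.1°) + j·sin(33.1°)) = 114.8 + j74.82 V
  V2 = 74.5·(cos(-147.7°) + j·sin(-147.7°)) = -62.97 - j39.81 V
  V3 = 29.8·(cos(30.0°) + j·sin(30.0°)) = 25.81 + j14.9 V
  V4 = 48·(cos(60.0°) + j·sin(60.0°)) = 24 + j41.57 V
Step 2 — Sum components: V_total = 101.6 + j91.48 V.
Step 3 — Convert to polar: |V_total| = 136.7 V, ∠V_total = 42.0°.

V_total = 136.7∠42.0° V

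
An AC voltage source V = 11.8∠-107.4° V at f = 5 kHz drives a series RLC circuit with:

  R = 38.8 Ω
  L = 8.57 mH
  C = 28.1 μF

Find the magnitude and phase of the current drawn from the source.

Step 1 — Angular frequency: ω = 2π·f = 2π·5000 = 3.142e+04 rad/s.
Step 2 — Component impedances:
  R: Z = R = 38.8 Ω
  L: Z = jωL = j·3.142e+04·0.00857 = 0 + j269.2 Ω
  C: Z = 1/(jωC) = -j/(ω·C) = 0 - j1.133 Ω
Step 3 — Series combination: Z_total = R + L + C = 38.8 + j268.1 Ω = 270.9∠81.8° Ω.
Step 4 — Source phasor: V = 11.8∠-107.4° V = -3.529 - j11.26 V.
Step 5 — Ohm's law: I = V / Z_total = (-3.529 - j11.26) / (38.8 + j268.1) = -0.043 + j0.006938 A.
Step 6 — Convert to polar: |I| = 0.04356 A, ∠I = 170.8°.

I = 0.04356∠170.8° A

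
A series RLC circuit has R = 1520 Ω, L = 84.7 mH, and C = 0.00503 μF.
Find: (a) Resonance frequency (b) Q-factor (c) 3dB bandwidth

Step 1 — Resonance: ω₀ = 1/√(LC) = 1/√(0.0847·5.03e-09) = 4.845e+04 rad/s.
Step 2 — f₀ = ω₀/(2π) = 7711 Hz.
Step 3 — Series Q: Q = ω₀L/R = 4.845e+04·0.0847/1520 = 2.7.
Step 4 — Bandwidth: Δω = ω₀/Q = 1.795e+04 rad/s; BW = Δω/(2π) = 2856 Hz.

(a) f₀ = 7711 Hz  (b) Q = 2.7  (c) BW = 2856 Hz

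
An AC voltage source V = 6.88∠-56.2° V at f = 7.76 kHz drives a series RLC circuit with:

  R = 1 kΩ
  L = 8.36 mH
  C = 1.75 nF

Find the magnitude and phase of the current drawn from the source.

Step 1 — Angular frequency: ω = 2π·f = 2π·7760 = 4.876e+04 rad/s.
Step 2 — Component impedances:
  R: Z = R = 1000 Ω
  L: Z = jωL = j·4.876e+04·0.00836 = 0 + j407.6 Ω
  C: Z = 1/(jωC) = -j/(ω·C) = 0 - j1.172e+04 Ω
Step 3 — Series combination: Z_total = R + L + C = 1000 - j1.131e+04 Ω = 1.136e+04∠-84.9° Ω.
Step 4 — Source phasor: V = 6.88∠-56.2° V = 3.827 - j5.717 V.
Step 5 — Ohm's law: I = V / Z_total = (3.827 - j5.717) / (1000 - j1.131e+04) = 0.0005312 + j0.0002914 A.
Step 6 — Convert to polar: |I| = 0.0006058 A, ∠I = 28.7°.

I = 0.0006058∠28.7° A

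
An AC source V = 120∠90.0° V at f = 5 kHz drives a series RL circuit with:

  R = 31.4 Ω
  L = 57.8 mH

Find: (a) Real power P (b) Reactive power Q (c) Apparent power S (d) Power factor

Step 1 — Angular frequency: ω = 2π·f = 2π·5000 = 3.142e+04 rad/s.
Step 2 — Component impedances:
  R: Z = R = 31.4 Ω
  L: Z = jωL = j·3.142e+04·0.0578 = 0 + j1816 Ω
Step 3 — Series combination: Z_total = R + L = 31.4 + j1816 Ω = 1816∠89.0° Ω.
Step 4 — Source phasor: V = 120∠90.0° V = 0 + j120 V.
Step 5 — Current: I = V / Z = 0.06607 + j0.001142 A = 0.06608∠1.0° A.
Step 6 — Complex power: S = V·I* = 0.1371 + j7.928 VA.
Step 7 — Real power: P = Re(S) = 0.1371 W.
Step 8 — Reactive power: Q = Im(S) = 7.928 VAR.
Step 9 — Apparent power: |S| = 7.929 VA.
Step 10 — Power factor: PF = P/|S| = 0.01729 (lagging).

(a) P = 0.1371 W  (b) Q = 7.928 VAR  (c) S = 7.929 VA  (d) PF = 0.01729 (lagging)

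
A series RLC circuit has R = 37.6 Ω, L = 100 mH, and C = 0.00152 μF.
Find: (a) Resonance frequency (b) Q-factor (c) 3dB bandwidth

Step 1 — Resonance: ω₀ = 1/√(LC) = 1/√(0.1·1.52e-09) = 8.111e+04 rad/s.
Step 2 — f₀ = ω₀/(2π) = 1.291e+04 Hz.
Step 3 — Series Q: Q = ω₀L/R = 8.111e+04·0.1/37.6 = 215.7.
Step 4 — Bandwidth: Δω = ω₀/Q = 376 rad/s; BW = Δω/(2π) = 59.84 Hz.

(a) f₀ = 1.291e+04 Hz  (b) Q = 215.7  (c) BW = 59.84 Hz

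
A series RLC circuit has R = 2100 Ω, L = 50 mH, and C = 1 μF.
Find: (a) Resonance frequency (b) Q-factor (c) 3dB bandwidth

Step 1 — Resonance condition Im(Z)=0 gives ω₀ = 1/√(LC).
Step 2 — ω₀ = 1/√(0.05·1e-06) = 4472 rad/s.
Step 3 — f₀ = ω₀/(2π) = 711.8 Hz.
Step 4 — Series Q: Q = ω₀L/R = 4472·0.05/2100 = 0.1065.
Step 5 — 3dB bandwidth: Δω = ω₀/Q = 4.2e+04 rad/s; BW = Δω/(2π) = 6685 Hz.

(a) f₀ = 711.8 Hz  (b) Q = 0.1065  (c) BW = 6685 Hz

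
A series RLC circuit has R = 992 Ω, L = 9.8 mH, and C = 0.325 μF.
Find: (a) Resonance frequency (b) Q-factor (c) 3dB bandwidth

Step 1 — Resonance condition Im(Z)=0 gives ω₀ = 1/√(LC).
Step 2 — ω₀ = 1/√(0.0098·3.25e-07) = 1.772e+04 rad/s.
Step 3 — f₀ = ω₀/(2π) = 2820 Hz.
Step 4 — Series Q: Q = ω₀L/R = 1.772e+04·0.0098/992 = 0.175.
Step 5 — 3dB bandwidth: Δω = ω₀/Q = 1.012e+05 rad/s; BW = Δω/(2π) = 1.611e+04 Hz.

(a) f₀ = 2820 Hz  (b) Q = 0.175  (c) BW = 1.611e+04 Hz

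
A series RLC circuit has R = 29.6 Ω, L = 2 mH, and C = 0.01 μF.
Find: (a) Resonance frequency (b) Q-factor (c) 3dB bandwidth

Step 1 — Resonance: ω₀ = 1/√(LC) = 1/√(0.002·1e-08) = 2.236e+05 rad/s.
Step 2 — f₀ = ω₀/(2π) = 3.559e+04 Hz.
Step 3 — Series Q: Q = ω₀L/R = 2.236e+05·0.002/29.6 = 15.11.
Step 4 — Bandwidth: Δω = ω₀/Q = 1.48e+04 rad/s; BW = Δω/(2π) = 2355 Hz.

(a) f₀ = 3.559e+04 Hz  (b) Q = 15.11  (c) BW = 2355 Hz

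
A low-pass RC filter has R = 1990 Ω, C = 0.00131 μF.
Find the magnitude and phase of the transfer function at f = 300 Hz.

Step 1 — Angular frequency: ω = 2π·300 = 1885 rad/s.
Step 2 — Transfer function: H(jω) = 1/(1 + jωRC).
Step 3 — Denominator: 1 + jωRC = 1 + j·1885·1990·1.31e-09 = 1 + j0.004914.
Step 4 — H = 1 - j0.004914.
Step 5 — Magnitude: |H| = 1 (-0.0 dB); phase: φ = -0.3°.

|H| = 1 (-0.0 dB), φ = -0.3°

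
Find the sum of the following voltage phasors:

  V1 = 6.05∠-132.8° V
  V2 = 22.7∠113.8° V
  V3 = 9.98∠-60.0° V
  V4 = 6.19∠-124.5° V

Step 1 — Convert each phasor to rectangular form:
  V1 = 6.05·(cos(-132.8°) + j·sin(-132.8°)) = -4.111 - j4.439 V
  V2 = 22.7·(cos(113.8°) + j·sin(113.8°)) = -9.16 + j20.77 V
  V3 = 9.98·(cos(-60.0°) + j·sin(-60.0°)) = 4.99 - j8.643 V
  V4 = 6.19·(cos(-124.5°) + j·sin(-124.5°)) = -3.506 - j5.101 V
Step 2 — Sum components: V_total = -11.79 + j2.586 V.
Step 3 — Convert to polar: |V_total| = 12.07 V, ∠V_total = 167.6°.

V_total = 12.07∠167.6° V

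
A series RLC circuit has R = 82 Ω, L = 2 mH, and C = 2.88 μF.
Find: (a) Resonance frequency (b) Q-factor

Step 1 — Resonance condition Im(Z)=0 gives ω₀ = 1/√(LC).
Step 2 — ω₀ = 1/√(0.002·2.88e-06) = 1.318e+04 rad/s.
Step 3 — f₀ = ω₀/(2π) = 2097 Hz.
Step 4 — Series Q: Q = ω₀L/R = 1.318e+04·0.002/82 = 0.3214.

(a) f₀ = 2097 Hz  (b) Q = 0.3214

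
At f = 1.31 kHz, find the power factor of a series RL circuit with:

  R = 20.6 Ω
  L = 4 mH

Step 1 — Angular frequency: ω = 2π·f = 2π·1310 = 8231 rad/s.
Step 2 — Component impedances:
  R: Z = R = 20.6 Ω
  L: Z = jωL = j·8231·0.004 = 0 + j32.92 Ω
Step 3 — Series combination: Z_total = R + L = 20.6 + j32.92 Ω = 38.84∠58.0° Ω.
Step 4 — Power factor: PF = cos(φ) = Re(Z)/|Z| = 20.6/38.84 = 0.5304.
Step 5 — Type: Im(Z) = 32.92 ⇒ lagging (phase φ = 58.0°).

PF = 0.5304 (lagging, φ = 58.0°)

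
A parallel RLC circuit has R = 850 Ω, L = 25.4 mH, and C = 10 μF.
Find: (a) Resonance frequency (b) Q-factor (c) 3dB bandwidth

Step 1 — Resonance: ω₀ = 1/√(LC) = 1/√(0.0254·1e-05) = 1984 rad/s.
Step 2 — f₀ = ω₀/(2π) = 315.8 Hz.
Step 3 — Parallel Q: Q = R/(ω₀L) = 850/(1984·0.0254) = 16.87.
Step 4 — Bandwidth: Δω = ω₀/Q = 117.6 rad/s; BW = Δω/(2π) = 18.72 Hz.

(a) f₀ = 315.8 Hz  (b) Q = 16.87  (c) BW = 18.72 Hz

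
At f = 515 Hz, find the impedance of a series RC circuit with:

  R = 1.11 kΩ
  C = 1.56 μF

Step 1 — Angular frequency: ω = 2π·f = 2π·515 = 3236 rad/s.
Step 2 — Component impedances:
  R: Z = R = 1110 Ω
  C: Z = 1/(jωC) = -j/(ω·C) = 0 - j198.1 Ω
Step 3 — Series combination: Z_total = R + C = 1110 - j198.1 Ω = 1128∠-10.1° Ω.

Z = 1110 - j198.1 Ω = 1128∠-10.1° Ω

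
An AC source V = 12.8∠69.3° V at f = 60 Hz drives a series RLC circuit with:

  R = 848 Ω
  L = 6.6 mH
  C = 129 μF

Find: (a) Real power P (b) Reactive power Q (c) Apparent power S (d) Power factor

Step 1 — Angular frequency: ω = 2π·f = 2π·60 = 377 rad/s.
Step 2 — Component impedances:
  R: Z = R = 848 Ω
  L: Z = jωL = j·377·0.0066 = 0 + j2.488 Ω
  C: Z = 1/(jωC) = -j/(ω·C) = 0 - j20.56 Ω
Step 3 — Series combination: Z_total = R + L + C = 848 - j18.07 Ω = 848.2∠-1.2° Ω.
Step 4 — Source phasor: V = 12.8∠69.3° V = 4.524 + j11.97 V.
Step 5 — Current: I = V / Z = 0.005032 + j0.01423 A = 0.01509∠70.5° A.
Step 6 — Complex power: S = V·I* = 0.1931 - j0.004116 VA.
Step 7 — Real power: P = Re(S) = 0.1931 W.
Step 8 — Reactive power: Q = Im(S) = -0.004116 VAR.
Step 9 — Apparent power: |S| = 0.1932 VA.
Step 10 — Power factor: PF = P/|S| = 0.9998 (leading).

(a) P = 0.1931 W  (b) Q = -0.004116 VAR  (c) S = 0.1932 VA  (d) PF = 0.9998 (leading)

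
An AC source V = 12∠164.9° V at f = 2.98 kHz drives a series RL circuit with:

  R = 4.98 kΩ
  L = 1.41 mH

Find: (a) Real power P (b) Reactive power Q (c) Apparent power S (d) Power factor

Step 1 — Angular frequency: ω = 2π·f = 2π·2980 = 1.872e+04 rad/s.
Step 2 — Component impedances:
  R: Z = R = 4980 Ω
  L: Z = jωL = j·1.872e+04·0.00141 = 0 + j26.4 Ω
Step 3 — Series combination: Z_total = R + L = 4980 + j26.4 Ω = 4980∠0.3° Ω.
Step 4 — Source phasor: V = 12∠164.9° V = -11.59 + j3.126 V.
Step 5 — Current: I = V / Z = -0.002323 + j0.00064 A = 0.00241∠164.6° A.
Step 6 — Complex power: S = V·I* = 0.02891 + j0.0001533 VA.
Step 7 — Real power: P = Re(S) = 0.02891 W.
Step 8 — Reactive power: Q = Im(S) = 0.0001533 VAR.
Step 9 — Apparent power: |S| = 0.02892 VA.
Step 10 — Power factor: PF = P/|S| = 1 (lagging).

(a) P = 0.02891 W  (b) Q = 0.0001533 VAR  (c) S = 0.02892 VA  (d) PF = 1 (lagging)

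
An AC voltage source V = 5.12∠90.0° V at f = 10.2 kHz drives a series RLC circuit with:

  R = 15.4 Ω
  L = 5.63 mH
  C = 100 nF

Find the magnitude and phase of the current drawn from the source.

Step 1 — Angular frequency: ω = 2π·f = 2π·1.02e+04 = 6.409e+04 rad/s.
Step 2 — Component impedances:
  R: Z = R = 15.4 Ω
  L: Z = jωL = j·6.409e+04·0.00563 = 0 + j360.8 Ω
  C: Z = 1/(jωC) = -j/(ω·C) = 0 - j156 Ω
Step 3 — Series combination: Z_total = R + L + C = 15.4 + j204.8 Ω = 205.4∠85.7° Ω.
Step 4 — Source phasor: V = 5.12∠90.0° V = 0 + j5.12 V.
Step 5 — Ohm's law: I = V / Z_total = (0 + j5.12) / (15.4 + j204.8) = 0.02486 + j0.00187 A.
Step 6 — Convert to polar: |I| = 0.02493 A, ∠I = 4.3°.

I = 0.02493∠4.3° A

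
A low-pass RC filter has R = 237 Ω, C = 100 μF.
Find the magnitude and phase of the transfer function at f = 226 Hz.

Step 1 — Angular frequency: ω = 2π·226 = 1420 rad/s.
Step 2 — Transfer function: H(jω) = 1/(1 + jωRC).
Step 3 — Denominator: 1 + jωRC = 1 + j·1420·237·0.0001 = 1 + j33.65.
Step 4 — H = 0.0008822 - j0.02969.
Step 5 — Magnitude: |H| = 0.0297 (-30.5 dB); phase: φ = -88.3°.

|H| = 0.0297 (-30.5 dB), φ = -88.3°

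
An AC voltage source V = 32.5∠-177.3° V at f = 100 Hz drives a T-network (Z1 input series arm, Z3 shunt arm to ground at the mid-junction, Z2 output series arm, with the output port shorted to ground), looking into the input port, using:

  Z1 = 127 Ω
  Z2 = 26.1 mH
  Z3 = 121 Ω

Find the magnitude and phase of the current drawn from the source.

Step 1 — Angular frequency: ω = 2π·f = 2π·100 = 628.3 rad/s.
Step 2 — Component impedances:
  Z1: Z = R = 127 Ω
  Z2: Z = jωL = j·628.3·0.0261 = 0 + j16.4 Ω
  Z3: Z = R = 121 Ω
Step 3 — With the output port shorted to ground, the output series arm Z2 runs from the junction to ground; the shunt arm Z3 also runs from the junction to ground. They appear in parallel: Z3 || Z2 = 2.182 + j16.1 Ω.
Step 4 — Series with input arm Z1: Z_in = Z1 + (Z3 || Z2) = 129.2 + j16.1 Ω = 130.2∠7.1° Ω.
Step 5 — Source phasor: V = 32.5∠-177.3° V = -32.46 - j1.531 V.
Step 6 — Ohm's law: I = V / Z_total = (-32.46 - j1.531) / (129.2 + j16.1) = -0.2489 + j0.01918 A.
Step 7 — Convert to polar: |I| = 0.2496 A, ∠I = 175.6°.

I = 0.2496∠175.6° A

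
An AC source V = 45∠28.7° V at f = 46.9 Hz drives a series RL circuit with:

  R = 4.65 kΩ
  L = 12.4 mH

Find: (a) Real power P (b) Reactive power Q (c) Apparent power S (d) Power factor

Step 1 — Angular frequency: ω = 2π·f = 2π·46.9 = 294.7 rad/s.
Step 2 — Component impedances:
  R: Z = R = 4650 Ω
  L: Z = jωL = j·294.7·0.0124 = 0 + j3.654 Ω
Step 3 — Series combination: Z_total = R + L = 4650 + j3.654 Ω = 4650∠0.0° Ω.
Step 4 — Source phasor: V = 45∠28.7° V = 39.47 + j21.61 V.
Step 5 — Current: I = V / Z = 0.008492 + j0.004641 A = 0.009677∠28.7° A.
Step 6 — Complex power: S = V·I* = 0.4355 + j0.0003422 VA.
Step 7 — Real power: P = Re(S) = 0.4355 W.
Step 8 — Reactive power: Q = Im(S) = 0.0003422 VAR.
Step 9 — Apparent power: |S| = 0.4355 VA.
Step 10 — Power factor: PF = P/|S| = 1 (lagging).

(a) P = 0.4355 W  (b) Q = 0.0003422 VAR  (c) S = 0.4355 VA  (d) PF = 1 (lagging)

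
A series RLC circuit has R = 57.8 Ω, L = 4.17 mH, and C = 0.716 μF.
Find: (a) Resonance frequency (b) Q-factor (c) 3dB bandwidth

Step 1 — Resonance condition Im(Z)=0 gives ω₀ = 1/√(LC).
Step 2 — ω₀ = 1/√(0.00417·7.16e-07) = 1.83e+04 rad/s.
Step 3 — f₀ = ω₀/(2π) = 2913 Hz.
Step 4 — Series Q: Q = ω₀L/R = 1.83e+04·0.00417/57.8 = 1.32.
Step 5 — 3dB bandwidth: Δω = ω₀/Q = 1.386e+04 rad/s; BW = Δω/(2π) = 2206 Hz.

(a) f₀ = 2913 Hz  (b) Q = 1.32  (c) BW = 2206 Hz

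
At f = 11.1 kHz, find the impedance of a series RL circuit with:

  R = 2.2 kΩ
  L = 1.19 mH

Step 1 — Angular frequency: ω = 2π·f = 2π·1.11e+04 = 6.974e+04 rad/s.
Step 2 — Component impedances:
  R: Z = R = 2200 Ω
  L: Z = jωL = j·6.974e+04·0.00119 = 0 + j82.99 Ω
Step 3 — Series combination: Z_total = R + L = 2200 + j82.99 Ω = 2202∠2.2° Ω.

Z = 2200 + j82.99 Ω = 2202∠2.2° Ω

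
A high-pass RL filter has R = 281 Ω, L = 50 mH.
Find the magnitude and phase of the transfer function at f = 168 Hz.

Step 1 — Angular frequency: ω = 2π·168 = 1056 rad/s.
Step 2 — Transfer function: H(jω) = jωL/(R + jωL).
Step 3 — Numerator jωL = j·52.78; denominator R + jωL = 281 + j52.78.
Step 4 — H = 0.03408 + j0.1814.
Step 5 — Magnitude: |H| = 0.1846 (-14.7 dB); phase: φ = 79.4°.

|H| = 0.1846 (-14.7 dB), φ = 79.4°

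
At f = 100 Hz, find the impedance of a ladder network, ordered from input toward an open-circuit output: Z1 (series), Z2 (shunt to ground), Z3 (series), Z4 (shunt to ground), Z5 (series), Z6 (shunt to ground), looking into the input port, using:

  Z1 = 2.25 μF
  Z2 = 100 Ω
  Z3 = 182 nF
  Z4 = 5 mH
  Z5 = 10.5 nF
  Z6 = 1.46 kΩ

Step 1 — Angular frequency: ω = 2π·f = 2π·100 = 628.3 rad/s.
Step 2 — Component impedances:
  Z1: Z = 1/(jωC) = -j/(ω·C) = 0 - j707.4 Ω
  Z2: Z = R = 100 Ω
  Z3: Z = 1/(jωC) = -j/(ω·C) = 0 - j8745 Ω
  Z4: Z = jωL = j·628.3·0.005 = 0 + j3.142 Ω
  Z5: Z = 1/(jωC) = -j/(ω·C) = 0 - j1.516e+05 Ω
  Z6: Z = R = 1460 Ω
Step 3 — Ladder network (open output): work backward from the far end, alternating series and parallel combinations. Z_in = 99.99 - j708.5 Ω = 715.5∠-82.0° Ω.

Z = 99.99 - j708.5 Ω = 715.5∠-82.0° Ω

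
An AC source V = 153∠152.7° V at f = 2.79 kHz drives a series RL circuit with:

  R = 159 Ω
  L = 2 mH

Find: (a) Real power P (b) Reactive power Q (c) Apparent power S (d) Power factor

Step 1 — Angular frequency: ω = 2π·f = 2π·2790 = 1.753e+04 rad/s.
Step 2 — Component impedances:
  R: Z = R = 159 Ω
  L: Z = jωL = j·1.753e+04·0.002 = 0 + j35.06 Ω
Step 3 — Series combination: Z_total = R + L = 159 + j35.06 Ω = 162.8∠12.4° Ω.
Step 4 — Source phasor: V = 153∠152.7° V = -136 + j70.17 V.
Step 5 — Current: I = V / Z = -0.7226 + j0.6007 A = 0.9397∠140.3° A.
Step 6 — Complex power: S = V·I* = 140.4 + j30.96 VA.
Step 7 — Real power: P = Re(S) = 140.4 W.
Step 8 — Reactive power: Q = Im(S) = 30.96 VAR.
Step 9 — Apparent power: |S| = 143.8 VA.
Step 10 — Power factor: PF = P/|S| = 0.9765 (lagging).

(a) P = 140.4 W  (b) Q = 30.96 VAR  (c) S = 143.8 VA  (d) PF = 0.9765 (lagging)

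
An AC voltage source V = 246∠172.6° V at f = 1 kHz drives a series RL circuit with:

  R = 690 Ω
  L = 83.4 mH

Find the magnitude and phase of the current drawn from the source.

Step 1 — Angular frequency: ω = 2π·f = 2π·1000 = 6283 rad/s.
Step 2 — Component impedances:
  R: Z = R = 690 Ω
  L: Z = jωL = j·6283·0.0834 = 0 + j524 Ω
Step 3 — Series combination: Z_total = R + L = 690 + j524 Ω = 866.4∠37.2° Ω.
Step 4 — Source phasor: V = 246∠172.6° V = -244 + j31.68 V.
Step 5 — Ohm's law: I = V / Z_total = (-244 + j31.68) / (690 + j524) = -0.2021 + j0.1994 A.
Step 6 — Convert to polar: |I| = 0.2839 A, ∠I = 135.4°.

I = 0.2839∠135.4° A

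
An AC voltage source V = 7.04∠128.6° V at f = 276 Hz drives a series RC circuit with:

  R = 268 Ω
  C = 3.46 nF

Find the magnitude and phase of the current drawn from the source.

Step 1 — Angular frequency: ω = 2π·f = 2π·276 = 1734 rad/s.
Step 2 — Component impedances:
  R: Z = R = 268 Ω
  C: Z = 1/(jωC) = -j/(ω·C) = 0 - j1.667e+05 Ω
Step 3 — Series combination: Z_total = R + C = 268 - j1.667e+05 Ω = 1.667e+05∠-89.9° Ω.
Step 4 — Source phasor: V = 7.04∠128.6° V = -4.392 + j5.502 V.
Step 5 — Ohm's law: I = V / Z_total = (-4.392 + j5.502) / (268 - j1.667e+05) = -3.305e-05 - j2.63e-05 A.
Step 6 — Convert to polar: |I| = 4.224e-05 A, ∠I = -141.5°.

I = 4.224e-05∠-141.5° A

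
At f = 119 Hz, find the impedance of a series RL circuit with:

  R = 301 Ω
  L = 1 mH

Step 1 — Angular frequency: ω = 2π·f = 2π·119 = 747.7 rad/s.
Step 2 — Component impedances:
  R: Z = R = 301 Ω
  L: Z = jωL = j·747.7·0.001 = 0 + j0.7477 Ω
Step 3 — Series combination: Z_total = R + L = 301 + j0.7477 Ω = 301∠0.1° Ω.

Z = 301 + j0.7477 Ω = 301∠0.1° Ω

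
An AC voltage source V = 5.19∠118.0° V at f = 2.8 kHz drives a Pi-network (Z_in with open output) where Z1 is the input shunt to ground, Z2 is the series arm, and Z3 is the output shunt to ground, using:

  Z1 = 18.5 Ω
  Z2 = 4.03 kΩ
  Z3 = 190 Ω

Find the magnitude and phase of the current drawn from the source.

Step 1 — Angular frequency: ω = 2π·f = 2π·2800 = 1.759e+04 rad/s.
Step 2 — Component impedances:
  Z1: Z = R = 18.5 Ω
  Z2: Z = R = 4030 Ω
  Z3: Z = R = 190 Ω
Step 3 — With open output, the series arm Z2 and the output shunt Z3 appear in series to ground: Z2 + Z3 = 4220 Ω.
Step 4 — Parallel with input shunt Z1: Z_in = Z1 || (Z2 + Z3) = 18.42 Ω = 18.42∠0.0° Ω.
Step 5 — Source phasor: V = 5.19∠118.0° V = -2.437 + j4.582 V.
Step 6 — Ohm's law: I = V / Z_total = (-2.437 + j4.582) / (18.42) = -0.1323 + j0.2488 A.
Step 7 — Convert to polar: |I| = 0.2818 A, ∠I = 118.0°.

I = 0.2818∠118.0° A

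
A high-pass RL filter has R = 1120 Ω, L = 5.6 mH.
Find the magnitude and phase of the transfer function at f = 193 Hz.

Step 1 — Angular frequency: ω = 2π·193 = 1213 rad/s.
Step 2 — Transfer function: H(jω) = jωL/(R + jωL).
Step 3 — Numerator jωL = j·6.791; denominator R + jωL = 1120 + j6.791.
Step 4 — H = 3.676e-05 + j0.006063.
Step 5 — Magnitude: |H| = 0.006063 (-44.3 dB); phase: φ = 89.7°.

|H| = 0.006063 (-44.3 dB), φ = 89.7°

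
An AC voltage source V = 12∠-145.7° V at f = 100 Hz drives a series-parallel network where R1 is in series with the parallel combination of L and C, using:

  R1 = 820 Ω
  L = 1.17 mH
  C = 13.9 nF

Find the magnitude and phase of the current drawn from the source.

Step 1 — Angular frequency: ω = 2π·f = 2π·100 = 628.3 rad/s.
Step 2 — Component impedances:
  R1: Z = R = 820 Ω
  L: Z = jωL = j·628.3·0.00117 = 0 + j0.7351 Ω
  C: Z = 1/(jωC) = -j/(ω·C) = 0 - j1.145e+05 Ω
Step 3 — Parallel branch: L || C = 1/(1/L + 1/C) = 0 + j0.7351 Ω.
Step 4 — Series with R1: Z_total = R1 + (L || C) = 820 + j0.7351 Ω = 820∠0.1° Ω.
Step 5 — Source phasor: V = 12∠-145.7° V = -9.913 - j6.762 V.
Step 6 — Ohm's law: I = V / Z_total = (-9.913 - j6.762) / (820 + j0.7351) = -0.0121 - j0.008236 A.
Step 7 — Convert to polar: |I| = 0.01463 A, ∠I = -145.8°.

I = 0.01463∠-145.8° A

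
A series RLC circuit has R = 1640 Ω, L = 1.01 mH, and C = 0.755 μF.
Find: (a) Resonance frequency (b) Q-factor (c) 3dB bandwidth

Step 1 — Resonance: ω₀ = 1/√(LC) = 1/√(0.00101·7.55e-07) = 3.621e+04 rad/s.
Step 2 — f₀ = ω₀/(2π) = 5763 Hz.
Step 3 — Series Q: Q = ω₀L/R = 3.621e+04·0.00101/1640 = 0.0223.
Step 4 — Bandwidth: Δω = ω₀/Q = 1.624e+06 rad/s; BW = Δω/(2π) = 2.584e+05 Hz.

(a) f₀ = 5763 Hz  (b) Q = 0.0223  (c) BW = 2.584e+05 Hz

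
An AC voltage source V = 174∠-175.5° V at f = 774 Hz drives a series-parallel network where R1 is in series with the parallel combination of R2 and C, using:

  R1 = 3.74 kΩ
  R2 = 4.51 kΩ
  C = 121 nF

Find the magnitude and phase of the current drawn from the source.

Step 1 — Angular frequency: ω = 2π·f = 2π·774 = 4863 rad/s.
Step 2 — Component impedances:
  R1: Z = R = 3740 Ω
  R2: Z = R = 4510 Ω
  C: Z = 1/(jωC) = -j/(ω·C) = 0 - j1699 Ω
Step 3 — Parallel branch: R2 || C = 1/(1/R2 + 1/C) = 560.7 - j1488 Ω.
Step 4 — Series with R1: Z_total = R1 + (R2 || C) = 4301 - j1488 Ω = 4551∠-19.1° Ω.
Step 5 — Source phasor: V = 174∠-175.5° V = -173.5 - j13.65 V.
Step 6 — Ohm's law: I = V / Z_total = (-173.5 - j13.65) / (4301 - j1488) = -0.03504 - j0.0153 A.
Step 7 — Convert to polar: |I| = 0.03823 A, ∠I = -156.4°.

I = 0.03823∠-156.4° A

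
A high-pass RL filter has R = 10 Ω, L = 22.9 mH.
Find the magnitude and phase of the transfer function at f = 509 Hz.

Step 1 — Angular frequency: ω = 2π·509 = 3198 rad/s.
Step 2 — Transfer function: H(jω) = jωL/(R + jωL).
Step 3 — Numerator jωL = j·73.24; denominator R + jωL = 10 + j73.24.
Step 4 — H = 0.9817 + j0.134.
Step 5 — Magnitude: |H| = 0.9908 (-0.1 dB); phase: φ = 7.8°.

|H| = 0.9908 (-0.1 dB), φ = 7.8°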